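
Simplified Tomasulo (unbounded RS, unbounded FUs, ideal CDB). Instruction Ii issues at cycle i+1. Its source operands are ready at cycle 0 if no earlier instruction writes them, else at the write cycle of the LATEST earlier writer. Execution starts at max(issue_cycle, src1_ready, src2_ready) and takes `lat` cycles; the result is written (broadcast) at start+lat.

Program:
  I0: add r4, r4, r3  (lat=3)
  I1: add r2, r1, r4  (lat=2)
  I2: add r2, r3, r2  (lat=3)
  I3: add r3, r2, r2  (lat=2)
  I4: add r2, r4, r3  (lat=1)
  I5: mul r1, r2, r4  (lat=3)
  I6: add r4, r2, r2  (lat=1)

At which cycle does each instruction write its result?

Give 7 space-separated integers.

I0 add r4: issue@1 deps=(None,None) exec_start@1 write@4
I1 add r2: issue@2 deps=(None,0) exec_start@4 write@6
I2 add r2: issue@3 deps=(None,1) exec_start@6 write@9
I3 add r3: issue@4 deps=(2,2) exec_start@9 write@11
I4 add r2: issue@5 deps=(0,3) exec_start@11 write@12
I5 mul r1: issue@6 deps=(4,0) exec_start@12 write@15
I6 add r4: issue@7 deps=(4,4) exec_start@12 write@13

Answer: 4 6 9 11 12 15 13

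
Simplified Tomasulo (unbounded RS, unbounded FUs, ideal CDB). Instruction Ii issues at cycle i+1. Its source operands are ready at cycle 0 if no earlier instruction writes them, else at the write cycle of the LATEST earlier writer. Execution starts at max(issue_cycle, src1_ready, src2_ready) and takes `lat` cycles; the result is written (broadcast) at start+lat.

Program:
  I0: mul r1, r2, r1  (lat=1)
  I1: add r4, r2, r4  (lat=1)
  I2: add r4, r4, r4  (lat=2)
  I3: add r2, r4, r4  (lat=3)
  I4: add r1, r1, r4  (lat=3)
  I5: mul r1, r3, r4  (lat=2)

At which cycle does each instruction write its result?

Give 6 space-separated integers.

Answer: 2 3 5 8 8 8

Derivation:
I0 mul r1: issue@1 deps=(None,None) exec_start@1 write@2
I1 add r4: issue@2 deps=(None,None) exec_start@2 write@3
I2 add r4: issue@3 deps=(1,1) exec_start@3 write@5
I3 add r2: issue@4 deps=(2,2) exec_start@5 write@8
I4 add r1: issue@5 deps=(0,2) exec_start@5 write@8
I5 mul r1: issue@6 deps=(None,2) exec_start@6 write@8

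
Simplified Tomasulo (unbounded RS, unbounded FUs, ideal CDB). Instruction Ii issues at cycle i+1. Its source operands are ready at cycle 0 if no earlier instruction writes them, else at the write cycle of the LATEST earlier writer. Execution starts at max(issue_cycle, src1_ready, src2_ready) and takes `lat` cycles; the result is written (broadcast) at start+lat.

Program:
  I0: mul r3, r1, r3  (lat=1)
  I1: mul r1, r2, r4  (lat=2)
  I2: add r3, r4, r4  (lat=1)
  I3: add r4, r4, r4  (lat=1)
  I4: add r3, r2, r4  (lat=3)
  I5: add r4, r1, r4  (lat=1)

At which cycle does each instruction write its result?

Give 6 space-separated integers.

Answer: 2 4 4 5 8 7

Derivation:
I0 mul r3: issue@1 deps=(None,None) exec_start@1 write@2
I1 mul r1: issue@2 deps=(None,None) exec_start@2 write@4
I2 add r3: issue@3 deps=(None,None) exec_start@3 write@4
I3 add r4: issue@4 deps=(None,None) exec_start@4 write@5
I4 add r3: issue@5 deps=(None,3) exec_start@5 write@8
I5 add r4: issue@6 deps=(1,3) exec_start@6 write@7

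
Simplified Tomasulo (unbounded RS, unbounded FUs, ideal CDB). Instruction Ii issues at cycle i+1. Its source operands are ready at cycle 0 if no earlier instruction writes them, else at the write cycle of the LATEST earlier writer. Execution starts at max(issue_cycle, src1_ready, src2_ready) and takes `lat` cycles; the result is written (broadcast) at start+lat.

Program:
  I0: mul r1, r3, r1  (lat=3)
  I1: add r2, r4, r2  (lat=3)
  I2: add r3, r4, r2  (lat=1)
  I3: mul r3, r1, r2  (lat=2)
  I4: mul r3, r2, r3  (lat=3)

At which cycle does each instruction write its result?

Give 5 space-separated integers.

I0 mul r1: issue@1 deps=(None,None) exec_start@1 write@4
I1 add r2: issue@2 deps=(None,None) exec_start@2 write@5
I2 add r3: issue@3 deps=(None,1) exec_start@5 write@6
I3 mul r3: issue@4 deps=(0,1) exec_start@5 write@7
I4 mul r3: issue@5 deps=(1,3) exec_start@7 write@10

Answer: 4 5 6 7 10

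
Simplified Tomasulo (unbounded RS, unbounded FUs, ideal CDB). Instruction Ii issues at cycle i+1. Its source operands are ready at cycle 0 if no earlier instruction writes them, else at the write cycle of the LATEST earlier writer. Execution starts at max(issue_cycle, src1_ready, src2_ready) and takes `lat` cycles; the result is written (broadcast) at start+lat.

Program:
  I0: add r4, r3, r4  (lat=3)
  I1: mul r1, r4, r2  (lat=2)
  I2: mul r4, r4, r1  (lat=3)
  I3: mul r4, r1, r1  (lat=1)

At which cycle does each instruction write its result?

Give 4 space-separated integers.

Answer: 4 6 9 7

Derivation:
I0 add r4: issue@1 deps=(None,None) exec_start@1 write@4
I1 mul r1: issue@2 deps=(0,None) exec_start@4 write@6
I2 mul r4: issue@3 deps=(0,1) exec_start@6 write@9
I3 mul r4: issue@4 deps=(1,1) exec_start@6 write@7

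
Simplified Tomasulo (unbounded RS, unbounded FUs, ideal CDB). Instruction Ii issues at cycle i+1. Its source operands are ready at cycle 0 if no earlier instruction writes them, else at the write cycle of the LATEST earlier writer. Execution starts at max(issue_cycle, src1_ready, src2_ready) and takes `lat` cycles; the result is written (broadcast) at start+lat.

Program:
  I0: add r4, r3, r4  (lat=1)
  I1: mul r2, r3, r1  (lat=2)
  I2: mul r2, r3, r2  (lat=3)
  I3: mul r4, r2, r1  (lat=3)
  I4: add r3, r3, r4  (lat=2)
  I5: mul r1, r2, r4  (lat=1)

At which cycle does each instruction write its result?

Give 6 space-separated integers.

I0 add r4: issue@1 deps=(None,None) exec_start@1 write@2
I1 mul r2: issue@2 deps=(None,None) exec_start@2 write@4
I2 mul r2: issue@3 deps=(None,1) exec_start@4 write@7
I3 mul r4: issue@4 deps=(2,None) exec_start@7 write@10
I4 add r3: issue@5 deps=(None,3) exec_start@10 write@12
I5 mul r1: issue@6 deps=(2,3) exec_start@10 write@11

Answer: 2 4 7 10 12 11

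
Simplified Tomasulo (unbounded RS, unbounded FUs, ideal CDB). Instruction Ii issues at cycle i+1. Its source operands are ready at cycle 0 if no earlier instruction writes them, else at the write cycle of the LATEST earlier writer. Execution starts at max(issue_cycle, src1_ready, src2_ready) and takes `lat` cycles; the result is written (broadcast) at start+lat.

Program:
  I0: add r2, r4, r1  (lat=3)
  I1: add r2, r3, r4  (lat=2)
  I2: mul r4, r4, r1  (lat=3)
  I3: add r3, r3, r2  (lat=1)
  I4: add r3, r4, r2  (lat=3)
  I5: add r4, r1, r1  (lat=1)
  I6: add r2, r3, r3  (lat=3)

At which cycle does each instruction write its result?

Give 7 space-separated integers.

Answer: 4 4 6 5 9 7 12

Derivation:
I0 add r2: issue@1 deps=(None,None) exec_start@1 write@4
I1 add r2: issue@2 deps=(None,None) exec_start@2 write@4
I2 mul r4: issue@3 deps=(None,None) exec_start@3 write@6
I3 add r3: issue@4 deps=(None,1) exec_start@4 write@5
I4 add r3: issue@5 deps=(2,1) exec_start@6 write@9
I5 add r4: issue@6 deps=(None,None) exec_start@6 write@7
I6 add r2: issue@7 deps=(4,4) exec_start@9 write@12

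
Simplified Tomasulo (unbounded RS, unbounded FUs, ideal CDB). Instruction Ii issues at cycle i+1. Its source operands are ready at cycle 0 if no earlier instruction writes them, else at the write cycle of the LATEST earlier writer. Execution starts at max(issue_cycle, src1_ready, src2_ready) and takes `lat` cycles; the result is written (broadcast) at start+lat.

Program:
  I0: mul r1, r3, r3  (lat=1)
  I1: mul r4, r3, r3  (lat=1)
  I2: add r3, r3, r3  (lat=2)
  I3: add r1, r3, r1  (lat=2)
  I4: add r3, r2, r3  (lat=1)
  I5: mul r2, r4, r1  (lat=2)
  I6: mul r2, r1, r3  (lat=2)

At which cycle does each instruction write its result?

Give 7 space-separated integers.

Answer: 2 3 5 7 6 9 9

Derivation:
I0 mul r1: issue@1 deps=(None,None) exec_start@1 write@2
I1 mul r4: issue@2 deps=(None,None) exec_start@2 write@3
I2 add r3: issue@3 deps=(None,None) exec_start@3 write@5
I3 add r1: issue@4 deps=(2,0) exec_start@5 write@7
I4 add r3: issue@5 deps=(None,2) exec_start@5 write@6
I5 mul r2: issue@6 deps=(1,3) exec_start@7 write@9
I6 mul r2: issue@7 deps=(3,4) exec_start@7 write@9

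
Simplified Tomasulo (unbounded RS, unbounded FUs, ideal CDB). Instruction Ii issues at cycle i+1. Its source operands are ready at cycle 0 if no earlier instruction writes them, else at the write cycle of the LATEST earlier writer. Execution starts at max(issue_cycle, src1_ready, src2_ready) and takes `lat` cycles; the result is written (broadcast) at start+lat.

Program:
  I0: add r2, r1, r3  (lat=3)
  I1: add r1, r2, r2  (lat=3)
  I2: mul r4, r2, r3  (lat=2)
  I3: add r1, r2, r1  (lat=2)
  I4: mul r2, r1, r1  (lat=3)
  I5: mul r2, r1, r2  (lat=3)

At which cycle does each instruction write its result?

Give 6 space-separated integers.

I0 add r2: issue@1 deps=(None,None) exec_start@1 write@4
I1 add r1: issue@2 deps=(0,0) exec_start@4 write@7
I2 mul r4: issue@3 deps=(0,None) exec_start@4 write@6
I3 add r1: issue@4 deps=(0,1) exec_start@7 write@9
I4 mul r2: issue@5 deps=(3,3) exec_start@9 write@12
I5 mul r2: issue@6 deps=(3,4) exec_start@12 write@15

Answer: 4 7 6 9 12 15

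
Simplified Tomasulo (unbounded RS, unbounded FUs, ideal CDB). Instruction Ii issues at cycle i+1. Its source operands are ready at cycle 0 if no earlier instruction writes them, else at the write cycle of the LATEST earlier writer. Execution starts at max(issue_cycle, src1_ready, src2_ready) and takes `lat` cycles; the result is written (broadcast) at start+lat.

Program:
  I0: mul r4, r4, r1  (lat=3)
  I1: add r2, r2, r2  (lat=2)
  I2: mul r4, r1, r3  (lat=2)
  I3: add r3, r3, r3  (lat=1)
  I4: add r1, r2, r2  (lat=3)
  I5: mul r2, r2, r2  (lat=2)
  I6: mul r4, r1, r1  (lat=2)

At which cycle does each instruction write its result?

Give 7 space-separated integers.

I0 mul r4: issue@1 deps=(None,None) exec_start@1 write@4
I1 add r2: issue@2 deps=(None,None) exec_start@2 write@4
I2 mul r4: issue@3 deps=(None,None) exec_start@3 write@5
I3 add r3: issue@4 deps=(None,None) exec_start@4 write@5
I4 add r1: issue@5 deps=(1,1) exec_start@5 write@8
I5 mul r2: issue@6 deps=(1,1) exec_start@6 write@8
I6 mul r4: issue@7 deps=(4,4) exec_start@8 write@10

Answer: 4 4 5 5 8 8 10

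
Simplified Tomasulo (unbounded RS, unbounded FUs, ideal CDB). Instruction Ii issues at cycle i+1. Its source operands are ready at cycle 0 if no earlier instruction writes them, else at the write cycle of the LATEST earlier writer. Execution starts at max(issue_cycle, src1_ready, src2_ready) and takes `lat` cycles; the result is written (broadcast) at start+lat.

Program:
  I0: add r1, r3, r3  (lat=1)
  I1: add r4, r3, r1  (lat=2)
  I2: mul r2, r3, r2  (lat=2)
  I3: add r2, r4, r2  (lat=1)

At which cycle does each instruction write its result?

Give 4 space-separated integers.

Answer: 2 4 5 6

Derivation:
I0 add r1: issue@1 deps=(None,None) exec_start@1 write@2
I1 add r4: issue@2 deps=(None,0) exec_start@2 write@4
I2 mul r2: issue@3 deps=(None,None) exec_start@3 write@5
I3 add r2: issue@4 deps=(1,2) exec_start@5 write@6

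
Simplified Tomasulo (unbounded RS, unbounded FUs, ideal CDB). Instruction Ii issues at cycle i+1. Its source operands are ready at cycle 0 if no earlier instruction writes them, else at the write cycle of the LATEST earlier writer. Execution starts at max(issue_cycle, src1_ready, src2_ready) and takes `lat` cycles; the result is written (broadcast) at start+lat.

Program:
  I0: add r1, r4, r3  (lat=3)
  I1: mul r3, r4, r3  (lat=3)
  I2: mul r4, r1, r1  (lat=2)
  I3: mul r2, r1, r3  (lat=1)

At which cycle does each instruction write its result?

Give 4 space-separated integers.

Answer: 4 5 6 6

Derivation:
I0 add r1: issue@1 deps=(None,None) exec_start@1 write@4
I1 mul r3: issue@2 deps=(None,None) exec_start@2 write@5
I2 mul r4: issue@3 deps=(0,0) exec_start@4 write@6
I3 mul r2: issue@4 deps=(0,1) exec_start@5 write@6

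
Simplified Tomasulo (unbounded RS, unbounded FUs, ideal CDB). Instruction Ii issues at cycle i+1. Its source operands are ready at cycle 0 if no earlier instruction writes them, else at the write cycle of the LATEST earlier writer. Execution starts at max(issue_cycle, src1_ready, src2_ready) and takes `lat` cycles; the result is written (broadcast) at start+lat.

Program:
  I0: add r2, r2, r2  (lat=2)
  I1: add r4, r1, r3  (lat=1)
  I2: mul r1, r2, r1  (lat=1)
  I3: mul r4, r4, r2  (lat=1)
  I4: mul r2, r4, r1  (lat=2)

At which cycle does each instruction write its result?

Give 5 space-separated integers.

I0 add r2: issue@1 deps=(None,None) exec_start@1 write@3
I1 add r4: issue@2 deps=(None,None) exec_start@2 write@3
I2 mul r1: issue@3 deps=(0,None) exec_start@3 write@4
I3 mul r4: issue@4 deps=(1,0) exec_start@4 write@5
I4 mul r2: issue@5 deps=(3,2) exec_start@5 write@7

Answer: 3 3 4 5 7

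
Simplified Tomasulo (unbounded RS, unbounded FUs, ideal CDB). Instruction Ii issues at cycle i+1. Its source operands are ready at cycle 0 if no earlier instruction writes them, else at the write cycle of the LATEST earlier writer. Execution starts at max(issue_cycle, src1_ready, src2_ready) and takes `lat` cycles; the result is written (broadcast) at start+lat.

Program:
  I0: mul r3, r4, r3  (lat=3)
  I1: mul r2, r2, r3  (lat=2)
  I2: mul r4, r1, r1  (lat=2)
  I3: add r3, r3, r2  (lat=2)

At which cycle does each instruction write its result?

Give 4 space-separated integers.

Answer: 4 6 5 8

Derivation:
I0 mul r3: issue@1 deps=(None,None) exec_start@1 write@4
I1 mul r2: issue@2 deps=(None,0) exec_start@4 write@6
I2 mul r4: issue@3 deps=(None,None) exec_start@3 write@5
I3 add r3: issue@4 deps=(0,1) exec_start@6 write@8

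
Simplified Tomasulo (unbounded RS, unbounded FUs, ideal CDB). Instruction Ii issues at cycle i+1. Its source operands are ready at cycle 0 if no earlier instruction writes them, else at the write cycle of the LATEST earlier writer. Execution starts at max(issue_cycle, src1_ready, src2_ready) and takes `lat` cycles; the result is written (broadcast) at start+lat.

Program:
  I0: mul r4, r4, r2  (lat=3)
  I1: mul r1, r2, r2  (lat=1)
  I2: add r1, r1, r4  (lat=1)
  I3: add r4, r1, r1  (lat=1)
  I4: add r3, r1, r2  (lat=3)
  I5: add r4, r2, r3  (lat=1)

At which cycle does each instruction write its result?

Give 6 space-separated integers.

Answer: 4 3 5 6 8 9

Derivation:
I0 mul r4: issue@1 deps=(None,None) exec_start@1 write@4
I1 mul r1: issue@2 deps=(None,None) exec_start@2 write@3
I2 add r1: issue@3 deps=(1,0) exec_start@4 write@5
I3 add r4: issue@4 deps=(2,2) exec_start@5 write@6
I4 add r3: issue@5 deps=(2,None) exec_start@5 write@8
I5 add r4: issue@6 deps=(None,4) exec_start@8 write@9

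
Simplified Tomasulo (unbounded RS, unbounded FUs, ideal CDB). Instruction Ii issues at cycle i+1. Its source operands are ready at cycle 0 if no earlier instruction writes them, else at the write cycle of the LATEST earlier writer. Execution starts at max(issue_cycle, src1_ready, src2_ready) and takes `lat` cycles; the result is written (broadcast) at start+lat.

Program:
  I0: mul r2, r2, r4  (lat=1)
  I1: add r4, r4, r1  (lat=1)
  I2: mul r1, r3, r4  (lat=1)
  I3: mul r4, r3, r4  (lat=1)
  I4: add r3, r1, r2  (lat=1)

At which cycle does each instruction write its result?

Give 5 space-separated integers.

Answer: 2 3 4 5 6

Derivation:
I0 mul r2: issue@1 deps=(None,None) exec_start@1 write@2
I1 add r4: issue@2 deps=(None,None) exec_start@2 write@3
I2 mul r1: issue@3 deps=(None,1) exec_start@3 write@4
I3 mul r4: issue@4 deps=(None,1) exec_start@4 write@5
I4 add r3: issue@5 deps=(2,0) exec_start@5 write@6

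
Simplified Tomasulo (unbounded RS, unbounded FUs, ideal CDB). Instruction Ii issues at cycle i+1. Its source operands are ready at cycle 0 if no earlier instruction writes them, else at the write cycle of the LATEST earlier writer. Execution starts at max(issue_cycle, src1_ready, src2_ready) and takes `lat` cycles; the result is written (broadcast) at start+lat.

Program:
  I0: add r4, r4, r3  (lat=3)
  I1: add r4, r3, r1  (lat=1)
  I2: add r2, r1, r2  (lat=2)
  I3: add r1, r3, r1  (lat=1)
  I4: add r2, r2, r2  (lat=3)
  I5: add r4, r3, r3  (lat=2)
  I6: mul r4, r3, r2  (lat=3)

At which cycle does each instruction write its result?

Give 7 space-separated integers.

I0 add r4: issue@1 deps=(None,None) exec_start@1 write@4
I1 add r4: issue@2 deps=(None,None) exec_start@2 write@3
I2 add r2: issue@3 deps=(None,None) exec_start@3 write@5
I3 add r1: issue@4 deps=(None,None) exec_start@4 write@5
I4 add r2: issue@5 deps=(2,2) exec_start@5 write@8
I5 add r4: issue@6 deps=(None,None) exec_start@6 write@8
I6 mul r4: issue@7 deps=(None,4) exec_start@8 write@11

Answer: 4 3 5 5 8 8 11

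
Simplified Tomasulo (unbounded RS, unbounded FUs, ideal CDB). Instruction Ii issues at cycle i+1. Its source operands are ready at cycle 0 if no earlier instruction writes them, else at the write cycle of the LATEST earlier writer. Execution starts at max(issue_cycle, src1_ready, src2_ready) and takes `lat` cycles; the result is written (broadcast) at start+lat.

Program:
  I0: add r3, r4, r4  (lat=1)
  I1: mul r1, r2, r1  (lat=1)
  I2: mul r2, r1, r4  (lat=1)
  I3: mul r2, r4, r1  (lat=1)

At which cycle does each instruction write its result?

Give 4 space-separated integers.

Answer: 2 3 4 5

Derivation:
I0 add r3: issue@1 deps=(None,None) exec_start@1 write@2
I1 mul r1: issue@2 deps=(None,None) exec_start@2 write@3
I2 mul r2: issue@3 deps=(1,None) exec_start@3 write@4
I3 mul r2: issue@4 deps=(None,1) exec_start@4 write@5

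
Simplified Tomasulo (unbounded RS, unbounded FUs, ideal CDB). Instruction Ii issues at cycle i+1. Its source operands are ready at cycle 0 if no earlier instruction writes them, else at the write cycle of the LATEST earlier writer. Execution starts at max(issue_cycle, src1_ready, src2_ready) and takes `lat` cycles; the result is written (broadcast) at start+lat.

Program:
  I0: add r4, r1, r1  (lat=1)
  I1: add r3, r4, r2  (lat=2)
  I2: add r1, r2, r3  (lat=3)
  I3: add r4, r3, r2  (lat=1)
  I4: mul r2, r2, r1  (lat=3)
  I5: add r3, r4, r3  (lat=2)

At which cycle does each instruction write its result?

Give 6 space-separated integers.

Answer: 2 4 7 5 10 8

Derivation:
I0 add r4: issue@1 deps=(None,None) exec_start@1 write@2
I1 add r3: issue@2 deps=(0,None) exec_start@2 write@4
I2 add r1: issue@3 deps=(None,1) exec_start@4 write@7
I3 add r4: issue@4 deps=(1,None) exec_start@4 write@5
I4 mul r2: issue@5 deps=(None,2) exec_start@7 write@10
I5 add r3: issue@6 deps=(3,1) exec_start@6 write@8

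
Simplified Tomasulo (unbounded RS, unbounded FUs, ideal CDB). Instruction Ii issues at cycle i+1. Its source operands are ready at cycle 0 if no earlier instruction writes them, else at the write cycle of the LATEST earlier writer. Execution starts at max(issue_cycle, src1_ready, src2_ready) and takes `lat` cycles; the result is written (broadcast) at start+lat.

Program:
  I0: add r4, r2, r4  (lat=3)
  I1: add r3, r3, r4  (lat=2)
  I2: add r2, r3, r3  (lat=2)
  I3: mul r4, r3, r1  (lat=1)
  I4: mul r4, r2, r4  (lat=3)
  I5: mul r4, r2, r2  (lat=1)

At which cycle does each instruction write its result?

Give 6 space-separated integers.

I0 add r4: issue@1 deps=(None,None) exec_start@1 write@4
I1 add r3: issue@2 deps=(None,0) exec_start@4 write@6
I2 add r2: issue@3 deps=(1,1) exec_start@6 write@8
I3 mul r4: issue@4 deps=(1,None) exec_start@6 write@7
I4 mul r4: issue@5 deps=(2,3) exec_start@8 write@11
I5 mul r4: issue@6 deps=(2,2) exec_start@8 write@9

Answer: 4 6 8 7 11 9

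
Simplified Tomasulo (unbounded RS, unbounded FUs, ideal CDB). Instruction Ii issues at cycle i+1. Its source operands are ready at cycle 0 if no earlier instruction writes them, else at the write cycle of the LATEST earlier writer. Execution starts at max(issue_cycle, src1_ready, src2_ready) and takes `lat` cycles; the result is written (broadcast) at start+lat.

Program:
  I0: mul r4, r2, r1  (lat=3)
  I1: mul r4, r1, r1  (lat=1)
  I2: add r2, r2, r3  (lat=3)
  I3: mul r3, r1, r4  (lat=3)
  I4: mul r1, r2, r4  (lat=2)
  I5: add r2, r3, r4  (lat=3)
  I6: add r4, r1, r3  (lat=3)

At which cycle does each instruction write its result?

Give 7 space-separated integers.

Answer: 4 3 6 7 8 10 11

Derivation:
I0 mul r4: issue@1 deps=(None,None) exec_start@1 write@4
I1 mul r4: issue@2 deps=(None,None) exec_start@2 write@3
I2 add r2: issue@3 deps=(None,None) exec_start@3 write@6
I3 mul r3: issue@4 deps=(None,1) exec_start@4 write@7
I4 mul r1: issue@5 deps=(2,1) exec_start@6 write@8
I5 add r2: issue@6 deps=(3,1) exec_start@7 write@10
I6 add r4: issue@7 deps=(4,3) exec_start@8 write@11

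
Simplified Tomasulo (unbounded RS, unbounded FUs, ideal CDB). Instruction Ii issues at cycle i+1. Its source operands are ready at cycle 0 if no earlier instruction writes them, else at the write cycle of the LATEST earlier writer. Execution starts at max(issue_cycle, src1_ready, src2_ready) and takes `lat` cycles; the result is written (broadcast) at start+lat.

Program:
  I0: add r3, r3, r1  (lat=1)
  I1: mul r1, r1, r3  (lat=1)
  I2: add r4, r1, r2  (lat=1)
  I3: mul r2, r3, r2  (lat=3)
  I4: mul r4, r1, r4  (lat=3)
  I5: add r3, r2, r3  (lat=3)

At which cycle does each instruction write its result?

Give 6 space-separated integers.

I0 add r3: issue@1 deps=(None,None) exec_start@1 write@2
I1 mul r1: issue@2 deps=(None,0) exec_start@2 write@3
I2 add r4: issue@3 deps=(1,None) exec_start@3 write@4
I3 mul r2: issue@4 deps=(0,None) exec_start@4 write@7
I4 mul r4: issue@5 deps=(1,2) exec_start@5 write@8
I5 add r3: issue@6 deps=(3,0) exec_start@7 write@10

Answer: 2 3 4 7 8 10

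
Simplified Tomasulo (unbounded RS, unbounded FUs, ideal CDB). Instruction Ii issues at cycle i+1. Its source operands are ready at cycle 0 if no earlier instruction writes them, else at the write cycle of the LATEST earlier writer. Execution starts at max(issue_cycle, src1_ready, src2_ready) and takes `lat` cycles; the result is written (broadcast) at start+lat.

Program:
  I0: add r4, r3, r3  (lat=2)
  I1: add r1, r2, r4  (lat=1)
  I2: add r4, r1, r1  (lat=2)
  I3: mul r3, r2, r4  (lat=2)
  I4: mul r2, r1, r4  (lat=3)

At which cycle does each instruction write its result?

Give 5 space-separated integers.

I0 add r4: issue@1 deps=(None,None) exec_start@1 write@3
I1 add r1: issue@2 deps=(None,0) exec_start@3 write@4
I2 add r4: issue@3 deps=(1,1) exec_start@4 write@6
I3 mul r3: issue@4 deps=(None,2) exec_start@6 write@8
I4 mul r2: issue@5 deps=(1,2) exec_start@6 write@9

Answer: 3 4 6 8 9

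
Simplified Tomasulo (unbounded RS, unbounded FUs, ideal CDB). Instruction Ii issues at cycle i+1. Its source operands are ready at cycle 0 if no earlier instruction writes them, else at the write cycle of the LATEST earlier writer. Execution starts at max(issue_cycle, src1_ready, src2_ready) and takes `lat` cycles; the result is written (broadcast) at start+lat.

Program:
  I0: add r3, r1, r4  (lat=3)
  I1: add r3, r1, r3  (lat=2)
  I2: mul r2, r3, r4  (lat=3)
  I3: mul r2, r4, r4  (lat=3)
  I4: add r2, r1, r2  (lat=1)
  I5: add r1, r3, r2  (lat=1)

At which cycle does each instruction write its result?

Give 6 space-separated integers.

I0 add r3: issue@1 deps=(None,None) exec_start@1 write@4
I1 add r3: issue@2 deps=(None,0) exec_start@4 write@6
I2 mul r2: issue@3 deps=(1,None) exec_start@6 write@9
I3 mul r2: issue@4 deps=(None,None) exec_start@4 write@7
I4 add r2: issue@5 deps=(None,3) exec_start@7 write@8
I5 add r1: issue@6 deps=(1,4) exec_start@8 write@9

Answer: 4 6 9 7 8 9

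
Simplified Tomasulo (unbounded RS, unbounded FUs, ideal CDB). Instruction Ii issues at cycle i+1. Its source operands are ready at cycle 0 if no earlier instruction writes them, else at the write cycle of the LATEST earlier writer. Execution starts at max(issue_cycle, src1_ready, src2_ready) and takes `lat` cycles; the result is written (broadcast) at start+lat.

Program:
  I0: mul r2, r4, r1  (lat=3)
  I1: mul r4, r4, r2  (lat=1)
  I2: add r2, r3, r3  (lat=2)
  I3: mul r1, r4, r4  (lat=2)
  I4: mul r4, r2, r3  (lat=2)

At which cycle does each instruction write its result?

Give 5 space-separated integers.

Answer: 4 5 5 7 7

Derivation:
I0 mul r2: issue@1 deps=(None,None) exec_start@1 write@4
I1 mul r4: issue@2 deps=(None,0) exec_start@4 write@5
I2 add r2: issue@3 deps=(None,None) exec_start@3 write@5
I3 mul r1: issue@4 deps=(1,1) exec_start@5 write@7
I4 mul r4: issue@5 deps=(2,None) exec_start@5 write@7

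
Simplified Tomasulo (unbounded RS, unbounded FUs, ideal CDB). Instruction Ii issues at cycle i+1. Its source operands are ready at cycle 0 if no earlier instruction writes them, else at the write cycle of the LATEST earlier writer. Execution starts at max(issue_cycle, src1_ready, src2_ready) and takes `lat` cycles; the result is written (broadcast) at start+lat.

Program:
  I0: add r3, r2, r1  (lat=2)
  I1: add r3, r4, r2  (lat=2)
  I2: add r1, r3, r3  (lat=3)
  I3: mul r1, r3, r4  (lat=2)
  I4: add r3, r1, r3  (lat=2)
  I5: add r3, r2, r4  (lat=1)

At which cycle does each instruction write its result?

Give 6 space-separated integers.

I0 add r3: issue@1 deps=(None,None) exec_start@1 write@3
I1 add r3: issue@2 deps=(None,None) exec_start@2 write@4
I2 add r1: issue@3 deps=(1,1) exec_start@4 write@7
I3 mul r1: issue@4 deps=(1,None) exec_start@4 write@6
I4 add r3: issue@5 deps=(3,1) exec_start@6 write@8
I5 add r3: issue@6 deps=(None,None) exec_start@6 write@7

Answer: 3 4 7 6 8 7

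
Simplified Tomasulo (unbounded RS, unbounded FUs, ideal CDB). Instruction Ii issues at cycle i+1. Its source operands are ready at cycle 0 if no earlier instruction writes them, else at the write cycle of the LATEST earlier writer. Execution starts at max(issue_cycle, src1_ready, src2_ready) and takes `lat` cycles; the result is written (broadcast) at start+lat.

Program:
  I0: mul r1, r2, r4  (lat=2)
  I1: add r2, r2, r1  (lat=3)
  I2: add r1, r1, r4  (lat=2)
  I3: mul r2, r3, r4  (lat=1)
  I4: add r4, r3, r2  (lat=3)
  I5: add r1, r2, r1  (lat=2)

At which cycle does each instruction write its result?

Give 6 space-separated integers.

I0 mul r1: issue@1 deps=(None,None) exec_start@1 write@3
I1 add r2: issue@2 deps=(None,0) exec_start@3 write@6
I2 add r1: issue@3 deps=(0,None) exec_start@3 write@5
I3 mul r2: issue@4 deps=(None,None) exec_start@4 write@5
I4 add r4: issue@5 deps=(None,3) exec_start@5 write@8
I5 add r1: issue@6 deps=(3,2) exec_start@6 write@8

Answer: 3 6 5 5 8 8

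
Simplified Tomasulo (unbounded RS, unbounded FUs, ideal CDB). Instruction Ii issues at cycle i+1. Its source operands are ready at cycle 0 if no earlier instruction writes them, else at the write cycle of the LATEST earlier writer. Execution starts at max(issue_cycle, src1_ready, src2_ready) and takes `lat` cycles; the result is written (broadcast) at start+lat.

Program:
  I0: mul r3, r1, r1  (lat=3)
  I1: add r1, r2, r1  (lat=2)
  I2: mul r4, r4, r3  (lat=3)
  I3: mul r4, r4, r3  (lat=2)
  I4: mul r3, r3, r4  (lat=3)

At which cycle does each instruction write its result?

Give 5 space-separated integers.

Answer: 4 4 7 9 12

Derivation:
I0 mul r3: issue@1 deps=(None,None) exec_start@1 write@4
I1 add r1: issue@2 deps=(None,None) exec_start@2 write@4
I2 mul r4: issue@3 deps=(None,0) exec_start@4 write@7
I3 mul r4: issue@4 deps=(2,0) exec_start@7 write@9
I4 mul r3: issue@5 deps=(0,3) exec_start@9 write@12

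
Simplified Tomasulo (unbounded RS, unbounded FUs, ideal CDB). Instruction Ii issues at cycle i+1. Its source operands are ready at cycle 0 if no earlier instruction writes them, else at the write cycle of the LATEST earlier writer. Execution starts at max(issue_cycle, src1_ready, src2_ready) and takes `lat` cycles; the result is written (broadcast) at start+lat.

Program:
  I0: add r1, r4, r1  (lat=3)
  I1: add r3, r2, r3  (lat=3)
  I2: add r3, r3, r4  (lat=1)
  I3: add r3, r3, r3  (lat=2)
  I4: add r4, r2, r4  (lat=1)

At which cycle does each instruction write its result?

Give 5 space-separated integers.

Answer: 4 5 6 8 6

Derivation:
I0 add r1: issue@1 deps=(None,None) exec_start@1 write@4
I1 add r3: issue@2 deps=(None,None) exec_start@2 write@5
I2 add r3: issue@3 deps=(1,None) exec_start@5 write@6
I3 add r3: issue@4 deps=(2,2) exec_start@6 write@8
I4 add r4: issue@5 deps=(None,None) exec_start@5 write@6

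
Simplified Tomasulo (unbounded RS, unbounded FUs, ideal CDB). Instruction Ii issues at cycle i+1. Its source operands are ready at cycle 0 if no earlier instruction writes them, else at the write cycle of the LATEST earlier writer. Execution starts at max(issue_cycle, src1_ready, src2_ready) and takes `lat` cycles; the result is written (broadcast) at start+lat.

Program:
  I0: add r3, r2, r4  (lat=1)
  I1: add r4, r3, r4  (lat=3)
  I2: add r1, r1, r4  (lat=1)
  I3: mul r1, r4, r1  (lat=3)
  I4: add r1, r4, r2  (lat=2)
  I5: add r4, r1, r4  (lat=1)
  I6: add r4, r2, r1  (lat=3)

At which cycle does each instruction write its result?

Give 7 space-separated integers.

I0 add r3: issue@1 deps=(None,None) exec_start@1 write@2
I1 add r4: issue@2 deps=(0,None) exec_start@2 write@5
I2 add r1: issue@3 deps=(None,1) exec_start@5 write@6
I3 mul r1: issue@4 deps=(1,2) exec_start@6 write@9
I4 add r1: issue@5 deps=(1,None) exec_start@5 write@7
I5 add r4: issue@6 deps=(4,1) exec_start@7 write@8
I6 add r4: issue@7 deps=(None,4) exec_start@7 write@10

Answer: 2 5 6 9 7 8 10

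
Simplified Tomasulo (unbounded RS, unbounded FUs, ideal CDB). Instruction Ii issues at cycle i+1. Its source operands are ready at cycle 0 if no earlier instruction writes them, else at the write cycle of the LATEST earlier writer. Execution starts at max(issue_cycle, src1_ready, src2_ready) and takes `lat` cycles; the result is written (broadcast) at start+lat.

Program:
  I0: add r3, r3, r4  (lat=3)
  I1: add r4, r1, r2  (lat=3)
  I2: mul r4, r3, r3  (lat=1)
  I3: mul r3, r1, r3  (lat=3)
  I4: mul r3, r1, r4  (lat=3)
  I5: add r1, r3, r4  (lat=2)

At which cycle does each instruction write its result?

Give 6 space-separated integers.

I0 add r3: issue@1 deps=(None,None) exec_start@1 write@4
I1 add r4: issue@2 deps=(None,None) exec_start@2 write@5
I2 mul r4: issue@3 deps=(0,0) exec_start@4 write@5
I3 mul r3: issue@4 deps=(None,0) exec_start@4 write@7
I4 mul r3: issue@5 deps=(None,2) exec_start@5 write@8
I5 add r1: issue@6 deps=(4,2) exec_start@8 write@10

Answer: 4 5 5 7 8 10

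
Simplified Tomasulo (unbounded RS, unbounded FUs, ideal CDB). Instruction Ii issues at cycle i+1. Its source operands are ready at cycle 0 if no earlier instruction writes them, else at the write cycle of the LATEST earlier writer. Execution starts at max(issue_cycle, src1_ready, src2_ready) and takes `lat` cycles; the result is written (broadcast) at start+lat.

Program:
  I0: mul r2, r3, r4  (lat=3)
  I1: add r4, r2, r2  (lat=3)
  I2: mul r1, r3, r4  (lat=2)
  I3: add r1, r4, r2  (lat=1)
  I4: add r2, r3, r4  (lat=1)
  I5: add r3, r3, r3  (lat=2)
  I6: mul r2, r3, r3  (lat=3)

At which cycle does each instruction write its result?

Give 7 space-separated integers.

I0 mul r2: issue@1 deps=(None,None) exec_start@1 write@4
I1 add r4: issue@2 deps=(0,0) exec_start@4 write@7
I2 mul r1: issue@3 deps=(None,1) exec_start@7 write@9
I3 add r1: issue@4 deps=(1,0) exec_start@7 write@8
I4 add r2: issue@5 deps=(None,1) exec_start@7 write@8
I5 add r3: issue@6 deps=(None,None) exec_start@6 write@8
I6 mul r2: issue@7 deps=(5,5) exec_start@8 write@11

Answer: 4 7 9 8 8 8 11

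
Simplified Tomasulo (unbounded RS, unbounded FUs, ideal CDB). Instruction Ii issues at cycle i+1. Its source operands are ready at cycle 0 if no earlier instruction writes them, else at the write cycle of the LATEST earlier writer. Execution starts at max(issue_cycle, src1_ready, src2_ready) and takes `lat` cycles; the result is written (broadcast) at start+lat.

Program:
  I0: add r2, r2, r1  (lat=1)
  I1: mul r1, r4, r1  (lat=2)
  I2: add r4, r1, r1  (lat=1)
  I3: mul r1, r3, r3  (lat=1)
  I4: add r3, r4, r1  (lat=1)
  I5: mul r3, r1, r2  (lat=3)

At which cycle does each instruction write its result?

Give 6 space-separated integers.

Answer: 2 4 5 5 6 9

Derivation:
I0 add r2: issue@1 deps=(None,None) exec_start@1 write@2
I1 mul r1: issue@2 deps=(None,None) exec_start@2 write@4
I2 add r4: issue@3 deps=(1,1) exec_start@4 write@5
I3 mul r1: issue@4 deps=(None,None) exec_start@4 write@5
I4 add r3: issue@5 deps=(2,3) exec_start@5 write@6
I5 mul r3: issue@6 deps=(3,0) exec_start@6 write@9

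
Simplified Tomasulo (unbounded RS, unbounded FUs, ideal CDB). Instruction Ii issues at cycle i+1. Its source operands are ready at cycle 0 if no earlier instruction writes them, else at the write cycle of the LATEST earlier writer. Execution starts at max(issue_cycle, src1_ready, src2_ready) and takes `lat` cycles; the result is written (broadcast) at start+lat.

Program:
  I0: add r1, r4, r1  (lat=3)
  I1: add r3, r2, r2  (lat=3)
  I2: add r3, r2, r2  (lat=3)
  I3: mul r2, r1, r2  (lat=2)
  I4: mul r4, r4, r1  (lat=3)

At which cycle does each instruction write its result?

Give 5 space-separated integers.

Answer: 4 5 6 6 8

Derivation:
I0 add r1: issue@1 deps=(None,None) exec_start@1 write@4
I1 add r3: issue@2 deps=(None,None) exec_start@2 write@5
I2 add r3: issue@3 deps=(None,None) exec_start@3 write@6
I3 mul r2: issue@4 deps=(0,None) exec_start@4 write@6
I4 mul r4: issue@5 deps=(None,0) exec_start@5 write@8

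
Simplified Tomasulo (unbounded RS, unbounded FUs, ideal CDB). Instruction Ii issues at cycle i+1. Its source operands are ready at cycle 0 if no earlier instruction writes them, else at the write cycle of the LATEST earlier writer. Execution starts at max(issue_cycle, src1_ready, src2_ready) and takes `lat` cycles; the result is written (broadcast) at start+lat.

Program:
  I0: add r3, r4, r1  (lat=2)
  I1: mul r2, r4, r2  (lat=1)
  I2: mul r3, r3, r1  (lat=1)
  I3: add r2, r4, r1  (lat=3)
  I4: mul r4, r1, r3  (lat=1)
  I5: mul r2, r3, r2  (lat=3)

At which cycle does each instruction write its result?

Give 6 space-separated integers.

Answer: 3 3 4 7 6 10

Derivation:
I0 add r3: issue@1 deps=(None,None) exec_start@1 write@3
I1 mul r2: issue@2 deps=(None,None) exec_start@2 write@3
I2 mul r3: issue@3 deps=(0,None) exec_start@3 write@4
I3 add r2: issue@4 deps=(None,None) exec_start@4 write@7
I4 mul r4: issue@5 deps=(None,2) exec_start@5 write@6
I5 mul r2: issue@6 deps=(2,3) exec_start@7 write@10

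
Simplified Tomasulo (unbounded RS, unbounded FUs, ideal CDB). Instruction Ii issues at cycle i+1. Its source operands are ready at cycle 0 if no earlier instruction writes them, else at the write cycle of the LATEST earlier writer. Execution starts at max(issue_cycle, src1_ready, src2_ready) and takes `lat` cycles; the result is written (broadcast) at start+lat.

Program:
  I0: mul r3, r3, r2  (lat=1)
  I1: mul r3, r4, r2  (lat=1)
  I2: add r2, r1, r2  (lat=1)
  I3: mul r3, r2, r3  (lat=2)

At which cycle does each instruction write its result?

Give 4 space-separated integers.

I0 mul r3: issue@1 deps=(None,None) exec_start@1 write@2
I1 mul r3: issue@2 deps=(None,None) exec_start@2 write@3
I2 add r2: issue@3 deps=(None,None) exec_start@3 write@4
I3 mul r3: issue@4 deps=(2,1) exec_start@4 write@6

Answer: 2 3 4 6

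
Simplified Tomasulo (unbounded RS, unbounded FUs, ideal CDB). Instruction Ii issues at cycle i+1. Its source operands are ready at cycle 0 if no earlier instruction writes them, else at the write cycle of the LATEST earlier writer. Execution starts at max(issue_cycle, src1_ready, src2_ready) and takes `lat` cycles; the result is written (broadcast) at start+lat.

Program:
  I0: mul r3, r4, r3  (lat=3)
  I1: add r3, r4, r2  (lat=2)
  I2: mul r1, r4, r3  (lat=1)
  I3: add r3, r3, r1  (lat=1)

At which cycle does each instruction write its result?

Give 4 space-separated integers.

I0 mul r3: issue@1 deps=(None,None) exec_start@1 write@4
I1 add r3: issue@2 deps=(None,None) exec_start@2 write@4
I2 mul r1: issue@3 deps=(None,1) exec_start@4 write@5
I3 add r3: issue@4 deps=(1,2) exec_start@5 write@6

Answer: 4 4 5 6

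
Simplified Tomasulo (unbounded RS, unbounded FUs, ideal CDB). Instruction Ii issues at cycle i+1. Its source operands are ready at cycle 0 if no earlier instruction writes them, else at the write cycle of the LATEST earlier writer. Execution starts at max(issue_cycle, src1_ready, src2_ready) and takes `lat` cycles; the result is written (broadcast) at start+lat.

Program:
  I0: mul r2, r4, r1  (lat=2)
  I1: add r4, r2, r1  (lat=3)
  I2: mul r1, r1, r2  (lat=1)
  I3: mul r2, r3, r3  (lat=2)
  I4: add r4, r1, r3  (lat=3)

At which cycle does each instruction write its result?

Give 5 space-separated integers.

Answer: 3 6 4 6 8

Derivation:
I0 mul r2: issue@1 deps=(None,None) exec_start@1 write@3
I1 add r4: issue@2 deps=(0,None) exec_start@3 write@6
I2 mul r1: issue@3 deps=(None,0) exec_start@3 write@4
I3 mul r2: issue@4 deps=(None,None) exec_start@4 write@6
I4 add r4: issue@5 deps=(2,None) exec_start@5 write@8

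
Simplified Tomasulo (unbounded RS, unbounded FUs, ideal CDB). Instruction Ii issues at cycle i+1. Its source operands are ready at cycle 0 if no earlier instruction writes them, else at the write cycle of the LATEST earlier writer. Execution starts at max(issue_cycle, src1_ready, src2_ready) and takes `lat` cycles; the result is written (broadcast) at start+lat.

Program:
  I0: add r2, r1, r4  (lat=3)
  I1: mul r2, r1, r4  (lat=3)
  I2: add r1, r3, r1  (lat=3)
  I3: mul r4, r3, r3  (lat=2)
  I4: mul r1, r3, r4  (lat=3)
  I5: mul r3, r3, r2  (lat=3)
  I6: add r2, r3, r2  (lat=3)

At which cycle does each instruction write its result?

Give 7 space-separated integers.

Answer: 4 5 6 6 9 9 12

Derivation:
I0 add r2: issue@1 deps=(None,None) exec_start@1 write@4
I1 mul r2: issue@2 deps=(None,None) exec_start@2 write@5
I2 add r1: issue@3 deps=(None,None) exec_start@3 write@6
I3 mul r4: issue@4 deps=(None,None) exec_start@4 write@6
I4 mul r1: issue@5 deps=(None,3) exec_start@6 write@9
I5 mul r3: issue@6 deps=(None,1) exec_start@6 write@9
I6 add r2: issue@7 deps=(5,1) exec_start@9 write@12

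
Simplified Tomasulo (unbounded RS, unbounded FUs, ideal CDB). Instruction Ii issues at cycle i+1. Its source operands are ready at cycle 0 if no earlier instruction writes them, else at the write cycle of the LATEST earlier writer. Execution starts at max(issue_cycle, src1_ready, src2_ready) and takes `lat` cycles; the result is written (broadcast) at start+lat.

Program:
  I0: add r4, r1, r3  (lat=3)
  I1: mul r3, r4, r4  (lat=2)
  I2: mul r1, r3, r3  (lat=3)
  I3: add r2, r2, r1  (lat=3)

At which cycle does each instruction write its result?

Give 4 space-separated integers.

I0 add r4: issue@1 deps=(None,None) exec_start@1 write@4
I1 mul r3: issue@2 deps=(0,0) exec_start@4 write@6
I2 mul r1: issue@3 deps=(1,1) exec_start@6 write@9
I3 add r2: issue@4 deps=(None,2) exec_start@9 write@12

Answer: 4 6 9 12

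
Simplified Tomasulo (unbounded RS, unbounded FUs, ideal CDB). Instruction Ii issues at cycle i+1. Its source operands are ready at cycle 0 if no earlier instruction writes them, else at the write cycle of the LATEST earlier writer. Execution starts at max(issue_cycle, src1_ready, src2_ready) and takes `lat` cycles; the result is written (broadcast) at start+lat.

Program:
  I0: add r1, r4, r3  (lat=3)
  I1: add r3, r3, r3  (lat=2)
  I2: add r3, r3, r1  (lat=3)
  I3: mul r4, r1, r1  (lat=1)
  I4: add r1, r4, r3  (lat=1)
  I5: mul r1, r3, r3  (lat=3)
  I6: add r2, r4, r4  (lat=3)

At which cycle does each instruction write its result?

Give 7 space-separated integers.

Answer: 4 4 7 5 8 10 10

Derivation:
I0 add r1: issue@1 deps=(None,None) exec_start@1 write@4
I1 add r3: issue@2 deps=(None,None) exec_start@2 write@4
I2 add r3: issue@3 deps=(1,0) exec_start@4 write@7
I3 mul r4: issue@4 deps=(0,0) exec_start@4 write@5
I4 add r1: issue@5 deps=(3,2) exec_start@7 write@8
I5 mul r1: issue@6 deps=(2,2) exec_start@7 write@10
I6 add r2: issue@7 deps=(3,3) exec_start@7 write@10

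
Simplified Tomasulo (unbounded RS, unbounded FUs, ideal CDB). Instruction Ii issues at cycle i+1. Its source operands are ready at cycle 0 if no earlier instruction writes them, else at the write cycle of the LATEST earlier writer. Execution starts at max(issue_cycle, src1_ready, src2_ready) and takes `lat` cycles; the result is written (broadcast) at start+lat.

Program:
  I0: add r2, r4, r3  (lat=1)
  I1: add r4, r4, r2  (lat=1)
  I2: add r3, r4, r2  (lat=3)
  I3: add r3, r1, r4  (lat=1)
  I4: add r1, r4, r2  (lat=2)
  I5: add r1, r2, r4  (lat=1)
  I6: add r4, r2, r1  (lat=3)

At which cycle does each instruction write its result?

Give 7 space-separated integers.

I0 add r2: issue@1 deps=(None,None) exec_start@1 write@2
I1 add r4: issue@2 deps=(None,0) exec_start@2 write@3
I2 add r3: issue@3 deps=(1,0) exec_start@3 write@6
I3 add r3: issue@4 deps=(None,1) exec_start@4 write@5
I4 add r1: issue@5 deps=(1,0) exec_start@5 write@7
I5 add r1: issue@6 deps=(0,1) exec_start@6 write@7
I6 add r4: issue@7 deps=(0,5) exec_start@7 write@10

Answer: 2 3 6 5 7 7 10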